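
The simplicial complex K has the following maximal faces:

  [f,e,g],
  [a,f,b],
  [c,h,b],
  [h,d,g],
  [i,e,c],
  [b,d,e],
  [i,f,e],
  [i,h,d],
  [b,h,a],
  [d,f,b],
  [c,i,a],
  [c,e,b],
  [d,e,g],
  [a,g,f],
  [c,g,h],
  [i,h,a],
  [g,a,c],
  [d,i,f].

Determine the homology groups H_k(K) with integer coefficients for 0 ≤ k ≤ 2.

H_0 = Z,  H_1 = Z ⊕ Z_2,  H_2 = 0.

K has 9 vertices, 27 edges, 18 triangles.
rank ∂_0 = 0, rank ∂_1 = 8 ⇒ b_0 = 9 − 0 − 8 = 1; all invariant factors of ∂_1 are 1 so no torsion. So H_0 = Z.
rank ∂_1 = 8, rank ∂_2 = 18 ⇒ b_1 = 27 − 8 − 18 = 1; ∂_2 has invariant factor(s) [2] giving torsion. So H_1 = Z ⊕ Z_2.
rank ∂_2 = 18, rank ∂_3 = 0 ⇒ b_2 = 18 − 18 − 0 = 0. So H_2 = 0.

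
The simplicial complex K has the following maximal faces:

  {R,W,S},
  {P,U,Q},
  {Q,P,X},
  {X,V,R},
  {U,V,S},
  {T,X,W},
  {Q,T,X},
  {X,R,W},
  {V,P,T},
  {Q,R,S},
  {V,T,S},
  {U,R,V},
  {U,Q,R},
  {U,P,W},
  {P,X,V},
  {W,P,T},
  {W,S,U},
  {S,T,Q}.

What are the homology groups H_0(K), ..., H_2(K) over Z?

H_0 = Z,  H_1 = Z ⊕ Z/2Z,  H_2 = 0.

We work with the vertex ordering P < Q < R < S < T < U < V < W < X. The simplices of K, each written with vertices in increasing order, are:

  0-simplices (9): P, Q, R, S, T, U, V, W, X
  1-simplices (27): PQ, PT, PU, PV, PW, PX, QR, QS, QT, QU, QX, RS, RU, RV, RW, RX, ST, SU, SV, SW, TV, TW, TX, UV, UW, VX, WX
  2-simplices (18): PQU, PQX, PTV, PTW, PUW, PVX, QRS, QRU, QST, QTX, RSW, RUV, RVX, RWX, STV, SUV, SUW, TWX

Hence C_0 ≅ Z^9, C_1 ≅ Z^27, C_2 ≅ Z^18.

The boundary map ∂_1: C_1 → C_0 maps an edge to its endpoints' difference, ∂[p,q] = q − p. For instance
  ∂SV = V − S.
As a 9×27 matrix over Z this has rank 8, with invariant factors (1,1,1,1,1,1,1,1).

The boundary map ∂_2: C_2 → C_1 sends each 2-simplex [p,q,r] to [q,r] − [p,r] + [p,q]. For instance
  ∂QRU = RU − QU + QR,
  ∂PQU = QU − PU + PQ.
The 27×18 boundary matrix has rank 18 and Smith normal form diag(1,1,1,1,1,1,1,1,1,1,1,1,1,1,1,1,1,2).

Reading off H_k = ker ∂_k / im ∂_{k+1}:

  H_0: rank C_0 − rank ∂_1 = 9 − 8 = 1, and the invariant factors of ∂_1 are all 1, so H_0 ≅ Z.
  H_1: rank ker ∂_1 − rank ∂_2 = (27 − 8) − 18 = 1, and ∂_2 has invariant factor 2 > 1, so H_1 ≅ Z ⊕ Z/2Z.
  H_2: rank ker ∂_2 − rank ∂_3 = (18 − 18) − 0 = 0, and there is no ∂_3, so H_2 ≅ 0.

As a check, the Euler characteristic is 9 − 27 + 18 = 0, which agrees with 1 − 1 + 0 = 0.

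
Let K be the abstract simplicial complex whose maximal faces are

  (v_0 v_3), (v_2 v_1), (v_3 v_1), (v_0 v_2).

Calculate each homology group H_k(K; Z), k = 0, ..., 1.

H_0 = Z,  H_1 = Z.

Take the total order v_0 < v_1 < v_2 < v_3 on the vertex set. Then K (dimension 1) consists of the simplices:

  0-simplices (4): [v_0], [v_1], [v_2], [v_3]
  1-simplices (4): [v_0,v_2], [v_0,v_3], [v_1,v_2], [v_1,v_3]

so the chain groups are C_0 ≅ Z^4, C_1 ≅ Z^4.

The boundary map ∂_1: C_1 → C_0 maps an edge to its endpoints' difference, ∂[p,q] = q − p.
As a 4×4 matrix over Z this has rank 3, with invariant factors (1,1,1).

From H_k ≅ ker(∂_k) / im(∂_{k+1}) we obtain:

  H_0: rank C_0 − rank ∂_1 = 4 − 3 = 1, and the invariant factors of ∂_1 are all 1, so H_0 ≅ Z.
  H_1: rank ker ∂_1 − rank ∂_2 = (4 − 3) − 0 = 1, and there is no ∂_2, so H_1 ≅ Z.

As a check, the Euler characteristic is 4 − 4 = 0, which agrees with 1 − 1 = 0.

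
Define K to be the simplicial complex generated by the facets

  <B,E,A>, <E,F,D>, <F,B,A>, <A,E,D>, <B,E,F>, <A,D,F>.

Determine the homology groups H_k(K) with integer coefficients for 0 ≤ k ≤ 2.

H_0 ≅ Z,  H_1 = 0,  H_2 ≅ Z.

We work with the vertex ordering A < B < D < E < F. The simplices of K, each written with vertices in increasing order, are:

  0-simplices (5): A, B, D, E, F
  1-simplices (9): AB, AD, AE, AF, BE, BF, DE, DF, EF
  2-simplices (6): ABE, ABF, ADE, ADF, BEF, DEF

giving chain groups C_0 ≅ Z^5, C_1 ≅ Z^9, C_2 ≅ Z^6.

The boundary map ∂_1: C_1 → C_0 sends each edge [p,q] (with p < q) to q − p. For instance
  ∂AE = E − A.
The resulting 5×9 matrix has rank 4, and its Smith normal form has invariant factors (1,1,1,1).

The boundary map ∂_2: C_2 → C_1 acts by ∂[p,q,r] = [q,r] − [p,r] + [p,q]. For instance
  ∂DEF = EF − DF + DE,
  ∂BEF = EF − BF + BE.
The resulting 9×6 matrix has rank 5, and its Smith normal form has invariant factors (1,1,1,1,1).

Computing H_k = (kernel of ∂_k) / (image of ∂_{k+1}):

  H_0: rank C_0 − rank ∂_1 = 5 − 4 = 1, and the invariant factors of ∂_1 are all 1, so H_0 ≅ Z.
  H_1: rank ker ∂_1 − rank ∂_2 = (9 − 4) − 5 = 0, and the invariant factors of ∂_2 are all 1, so H_1 ≅ 0.
  H_2: rank ker ∂_2 − rank ∂_3 = (6 − 5) − 0 = 1, and there is no ∂_3, so H_2 ≅ Z.

(K is a triangulation of the 2-sphere S^2.)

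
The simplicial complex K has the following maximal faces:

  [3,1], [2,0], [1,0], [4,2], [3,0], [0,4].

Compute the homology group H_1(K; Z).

H_1 = Z^2.

Fix the vertex order 0 < 1 < 2 < 3 < 4 and write every simplex with vertices in increasing order. Then dim K = 1 and the simplices of K are:

  0-simplices (5): [0], [1], [2], [3], [4]
  1-simplices (6): [0,1], [0,2], [0,3], [0,4], [1,3], [2,4]

giving chain groups C_0 ≅ Z^5, C_1 ≅ Z^6.

The boundary map ∂_1: C_1 → C_0 is given by ∂[p,q] = [q] − [p].
This gives a 5×6 integer matrix of rank 4; reducing to Smith normal form yields diagonal entries (1,1,1,1).

Now H_k = ker ∂_k / im ∂_{k+1}, so:

  H_1: rank ker ∂_1 − rank ∂_2 = (6 − 4) − 0 = 2, and there is no ∂_2, so H_1 = Z^2.

(K is a triangulation of a wedge of 2 circles.)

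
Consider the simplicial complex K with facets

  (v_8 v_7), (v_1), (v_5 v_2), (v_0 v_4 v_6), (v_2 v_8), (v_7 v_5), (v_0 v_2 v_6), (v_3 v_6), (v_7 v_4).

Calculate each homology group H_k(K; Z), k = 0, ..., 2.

Take the total order v_0 < v_1 < v_2 < v_3 < v_4 < v_5 < v_6 < v_7 < v_8 on the vertex set. Then K (dimension 2) consists of the simplices:

  0-simplices (9): [v_0], [v_1], [v_2], [v_3], [v_4], [v_5], [v_6], [v_7], [v_8]
  1-simplices (11): [v_0,v_2], [v_0,v_4], [v_0,v_6], [v_2,v_5], [v_2,v_6], [v_2,v_8], [v_3,v_6], [v_4,v_6], [v_4,v_7], [v_5,v_7], [v_7,v_8]
  2-simplices (2): [v_0,v_2,v_6], [v_0,v_4,v_6]

Hence C_0 ≅ Z^9, C_1 ≅ Z^11, C_2 ≅ Z^2.

∂_1: C_1 → C_0 is given by ∂[p,q] = [q] − [p].
As a 9×11 matrix over Z this has rank 7, with invariant factors (1,1,1,1,1,1,1).

∂_2: C_2 → C_1 sends each 2-simplex [p,q,r] to [q,r] − [p,r] + [p,q]. For instance
  ∂[v_0,v_2,v_6] = [v_2,v_6] − [v_0,v_6] + [v_0,v_2],
  ∂[v_0,v_4,v_6] = [v_4,v_6] − [v_0,v_6] + [v_0,v_4].
The 11×2 boundary matrix has rank 2 and Smith normal form diag(1,1).

Reading off H_k = ker ∂_k / im ∂_{k+1}:

  H_0: rank C_0 − rank ∂_1 = 9 − 7 = 2, and the invariant factors of ∂_1 are all 1, so H_0 ≅ Z^2.
  H_1: rank ker ∂_1 − rank ∂_2 = (11 − 7) − 2 = 2, and the invariant factors of ∂_2 are all 1, so H_1 ≅ Z^2.
  H_2: rank ker ∂_2 − rank ∂_3 = (2 − 2) − 0 = 0, and there is no ∂_3, so H_2 ≅ 0.

H_0 = Z^2,  H_1 = Z^2,  H_2 = 0.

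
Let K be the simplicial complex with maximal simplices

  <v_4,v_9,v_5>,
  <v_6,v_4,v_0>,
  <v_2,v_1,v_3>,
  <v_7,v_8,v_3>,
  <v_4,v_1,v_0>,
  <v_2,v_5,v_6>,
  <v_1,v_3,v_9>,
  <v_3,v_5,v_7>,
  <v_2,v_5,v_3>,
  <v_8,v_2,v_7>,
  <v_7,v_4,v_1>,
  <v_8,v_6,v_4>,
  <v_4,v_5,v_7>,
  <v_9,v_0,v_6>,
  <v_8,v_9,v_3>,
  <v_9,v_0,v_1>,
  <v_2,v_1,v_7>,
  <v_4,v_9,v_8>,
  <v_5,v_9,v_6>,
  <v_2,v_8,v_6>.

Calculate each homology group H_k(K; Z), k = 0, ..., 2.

Fix the vertex order v_0 < v_1 < v_2 < v_3 < v_4 < v_5 < v_6 < v_7 < v_8 < v_9 and write every simplex with vertices in increasing order. Then dim K = 2 and the simplices of K are:

  0-simplices (10): [v_0], [v_1], [v_2], [v_3], [v_4], [v_5], [v_6], [v_7], [v_8], [v_9]
  1-simplices (30): (30 of them)
  2-simplices (20): (20 of them)

so the chain groups are C_0 ≅ Z^10, C_1 ≅ Z^30, C_2 ≅ Z^20.

∂_1: C_1 → C_0 maps an edge to its endpoints' difference, ∂[p,q] = q − p. For instance
  ∂[v_1,v_3] = [v_3] − [v_1].
As a 10×30 matrix over Z this has rank 9, with invariant factors (1,1,1,1,1,1,1,1,1).

Boundary ∂_2: C_2 → C_1 sends each 2-simplex [p,q,r] to [q,r] − [p,r] + [p,q]. For instance
  ∂[v_0,v_1,v_9] = [v_1,v_9] − [v_0,v_9] + [v_0,v_1],
  ∂[v_4,v_5,v_9] = [v_5,v_9] − [v_4,v_9] + [v_4,v_5].
The 30×20 boundary matrix has rank 20 and Smith normal form diag(1,1,1,1,1,1,1,1,1,1,1,1,1,1,1,1,1,1,1,2).

From H_k ≅ ker(∂_k) / im(∂_{k+1}) we obtain:

  H_0: rank C_0 − rank ∂_1 = 10 − 9 = 1, and the invariant factors of ∂_1 are all 1, so H_0 = Z.
  H_1: rank ker ∂_1 − rank ∂_2 = (30 − 9) − 20 = 1, and ∂_2 has invariant factor 2 > 1, so H_1 = Z × Z/2.
  H_2: rank ker ∂_2 − rank ∂_3 = (20 − 20) − 0 = 0, and there is no ∂_3, so H_2 = 0.

As a check, the Euler characteristic is 10 − 30 + 20 = 0, which agrees with 1 − 1 + 0 = 0.
(K is a triangulation of the Klein bottle.)

H_0 ≅ Z,  H_1 ≅ Z × Z/2,  H_2 = 0.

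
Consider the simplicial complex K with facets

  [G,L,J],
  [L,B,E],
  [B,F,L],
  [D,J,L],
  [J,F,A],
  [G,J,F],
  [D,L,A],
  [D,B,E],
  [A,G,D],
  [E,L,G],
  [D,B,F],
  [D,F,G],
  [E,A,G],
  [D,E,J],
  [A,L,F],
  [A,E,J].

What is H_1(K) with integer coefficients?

We work with the vertex ordering A < B < D < E < F < G < J < L. The simplices of K, each written with vertices in increasing order, are:

  0-simplices (8): A, B, D, E, F, G, J, L
  1-simplices (24): AD, AE, AF, AG, AJ, AL, BD, BE, BF, BL, DE, DF, DG, DJ, DL, EG, EJ, EL, FG, FJ, FL, GJ, GL, JL
  2-simplices (16): ADG, ADL, AEG, AEJ, AFJ, AFL, BDE, BDF, BEL, BFL, DEJ, DFG, DJL, EGL, FGJ, GJL

Hence C_0 ≅ Z^8, C_1 ≅ Z^24, C_2 ≅ Z^16.

Boundary ∂_1: C_1 → C_0 maps an edge to its endpoints' difference, ∂[p,q] = q − p.
As a 8×24 matrix over Z this has rank 7, with invariant factors (1,1,1,1,1,1,1).

Boundary ∂_2: C_2 → C_1 acts by ∂[p,q,r] = [q,r] − [p,r] + [p,q]. For instance
  ∂BDE = DE − BE + BD,
  ∂BDF = DF − BF + BD.
The resulting 24×16 matrix has rank 15, and its Smith normal form has invariant factors (1,1,1,1,1,1,1,1,1,1,1,1,1,1,1).

Computing H_k = (kernel of ∂_k) / (image of ∂_{k+1}):

  H_1: rank ker ∂_1 − rank ∂_2 = (24 − 7) − 15 = 2, and the invariant factors of ∂_2 are all 1, so H_1 ≅ Z^2.

(K is a triangulation of the torus T^2.)

H_1 ≅ Z^2.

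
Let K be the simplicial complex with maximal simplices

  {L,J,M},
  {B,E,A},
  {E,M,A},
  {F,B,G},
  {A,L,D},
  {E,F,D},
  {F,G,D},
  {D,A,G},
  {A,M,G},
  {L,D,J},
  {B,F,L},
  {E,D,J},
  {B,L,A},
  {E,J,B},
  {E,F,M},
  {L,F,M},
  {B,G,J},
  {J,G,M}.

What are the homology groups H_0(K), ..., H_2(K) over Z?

H_0 ≅ Z,  H_1 ≅ Z^2,  H_2 ≅ Z.

Take the total order A < B < D < E < F < G < J < L < M on the vertex set. Then K (dimension 2) consists of the simplices:

  0-simplices (9): A, B, D, E, F, G, J, L, M
  1-simplices (27): AB, AD, AE, AG, AL, AM, BE, BF, BG, BJ, BL, DE, DF, DG, DJ, DL, EF, EJ, EM, FG, FL, FM, GJ, GM, JL, JM, LM
  2-simplices (18): ABE, ABL, ADG, ADL, AEM, AGM, BEJ, BFG, BFL, BGJ, DEF, DEJ, DFG, DJL, EFM, FLM, GJM, JLM

Hence C_0 ≅ Z^9, C_1 ≅ Z^27, C_2 ≅ Z^18.

∂_1: C_1 → C_0 maps an edge to its endpoints' difference, ∂[p,q] = q − p. For instance
  ∂FM = M − F.
This gives a 9×27 integer matrix of rank 8; reducing to Smith normal form yields diagonal entries (1,1,1,1,1,1,1,1).

Boundary ∂_2: C_2 → C_1 maps a triangle to the signed sum of its edges. For instance
  ∂AGM = GM − AM + AG,
  ∂BFL = FL − BL + BF.
This gives a 27×18 integer matrix of rank 17; reducing to Smith normal form yields diagonal entries (1,1,1,1,1,1,1,1,1,1,1,1,1,1,1,1,1).

From H_k ≅ ker(∂_k) / im(∂_{k+1}) we obtain:

  H_0: rank C_0 − rank ∂_1 = 9 − 8 = 1, and the invariant factors of ∂_1 are all 1, so H_0 = Z.
  H_1: rank ker ∂_1 − rank ∂_2 = (27 − 8) − 17 = 2, and the invariant factors of ∂_2 are all 1, so H_1 = Z^2.
  H_2: rank ker ∂_2 − rank ∂_3 = (18 − 17) − 0 = 1, and there is no ∂_3, so H_2 = Z.

As a check, the Euler characteristic is 9 − 27 + 18 = 0, which agrees with 1 − 2 + 1 = 0.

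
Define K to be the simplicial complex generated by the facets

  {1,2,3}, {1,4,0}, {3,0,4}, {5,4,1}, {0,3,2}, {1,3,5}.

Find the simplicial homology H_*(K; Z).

Order the vertices as 0 < 1 < 2 < 3 < 4 < 5. Listing each simplex with vertices in this order, K has dimension 2 with simplices:

  0-simplices (6): [0], [1], [2], [3], [4], [5]
  1-simplices (12): [0,1], [0,2], [0,3], [0,4], [1,2], [1,3], [1,4], [1,5], [2,3], [3,4], [3,5], [4,5]
  2-simplices (6): [0,1,4], [0,2,3], [0,3,4], [1,2,3], [1,3,5], [1,4,5]

Hence C_0 ≅ Z^6, C_1 ≅ Z^12, C_2 ≅ Z^6.

∂_1: C_1 → C_0 maps an edge to its endpoints' difference, ∂[p,q] = q − p. For instance
  ∂[3,4] = [4] − [3].
This gives a 6×12 integer matrix of rank 5; reducing to Smith normal form yields diagonal entries (1,1,1,1,1).

∂_2: C_2 → C_1 sends each 2-simplex [p,q,r] to [q,r] − [p,r] + [p,q]. For instance
  ∂[0,2,3] = [2,3] − [0,3] + [0,2],
  ∂[1,2,3] = [2,3] − [1,3] + [1,2].
The resulting 12×6 matrix has rank 6, and its Smith normal form has invariant factors (1,1,1,1,1,1).

Computing H_k = (kernel of ∂_k) / (image of ∂_{k+1}):

  H_0: rank C_0 − rank ∂_1 = 6 − 5 = 1, and the invariant factors of ∂_1 are all 1, so H_0 = Z.
  H_1: rank ker ∂_1 − rank ∂_2 = (12 − 5) − 6 = 1, and the invariant factors of ∂_2 are all 1, so H_1 = Z.
  H_2: rank ker ∂_2 − rank ∂_3 = (6 − 6) − 0 = 0, and there is no ∂_3, so H_2 = 0.

(K is a triangulation of the cylinder S^1 x I.)

H_0 = Z,  H_1 = Z,  H_2 = 0.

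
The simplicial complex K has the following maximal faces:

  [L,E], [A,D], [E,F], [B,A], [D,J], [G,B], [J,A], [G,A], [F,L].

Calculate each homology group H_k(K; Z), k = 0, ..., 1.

H_0 = Z^2,  H_1 = Z^3.

Fix the vertex order A < B < D < E < F < G < J < L and write every simplex with vertices in increasing order. Then dim K = 1 and the simplices of K are:

  0-simplices (8): A, B, D, E, F, G, J, L
  1-simplices (9): AB, AD, AG, AJ, BG, DJ, EF, EL, FL

so the chain groups are C_0 ≅ Z^8, C_1 ≅ Z^9.

Boundary ∂_1: C_1 → C_0 is given by ∂[p,q] = [q] − [p]. For instance
  ∂AD = D − A.
This gives a 8×9 integer matrix of rank 6; reducing to Smith normal form yields diagonal entries (1,1,1,1,1,1).

From H_k ≅ ker(∂_k) / im(∂_{k+1}) we obtain:

  H_0: rank C_0 − rank ∂_1 = 8 − 6 = 2, and the invariant factors of ∂_1 are all 1, so H_0 = Z^2.
  H_1: rank ker ∂_1 − rank ∂_2 = (9 − 6) − 0 = 3, and there is no ∂_2, so H_1 = Z^3.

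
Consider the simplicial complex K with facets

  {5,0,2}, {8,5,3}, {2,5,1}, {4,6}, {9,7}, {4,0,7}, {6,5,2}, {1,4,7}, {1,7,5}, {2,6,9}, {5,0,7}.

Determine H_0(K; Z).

Take the total order 0 < 1 < 2 < 3 < 4 < 5 < 6 < 7 < 8 < 9 on the vertex set. Then K (dimension 2) consists of the simplices:

  0-simplices (10): [0], [1], [2], [3], [4], [5], [6], [7], [8], [9]
  1-simplices (20): [0,2], [0,4], [0,5], [0,7], [1,2], [1,4], [1,5], [1,7], [2,5], [2,6], [2,9], [3,5], [3,8], [4,6], [4,7], [5,6], [5,7], [5,8], [6,9], [7,9]
  2-simplices (9): [0,2,5], [0,4,7], [0,5,7], [1,2,5], [1,4,7], [1,5,7], [2,5,6], [2,6,9], [3,5,8]

Hence C_0 ≅ Z^10, C_1 ≅ Z^20, C_2 ≅ Z^9.

∂_1: C_1 → C_0 maps an edge to its endpoints' difference, ∂[p,q] = q − p.
The 10×20 boundary matrix has rank 9 and Smith normal form diag(1,1,1,1,1,1,1,1,1).

Boundary ∂_2: C_2 → C_1 acts by ∂[p,q,r] = [q,r] − [p,r] + [p,q]. For instance
  ∂[1,2,5] = [2,5] − [1,5] + [1,2],
  ∂[0,5,7] = [5,7] − [0,7] + [0,5].
As a 20×9 matrix over Z this has rank 9, with invariant factors (1,1,1,1,1,1,1,1,1).

Now H_k = ker ∂_k / im ∂_{k+1}, so:

  H_0: rank C_0 − rank ∂_1 = 10 − 9 = 1, and the invariant factors of ∂_1 are all 1, so H_0 = Z.

H_0 = Z.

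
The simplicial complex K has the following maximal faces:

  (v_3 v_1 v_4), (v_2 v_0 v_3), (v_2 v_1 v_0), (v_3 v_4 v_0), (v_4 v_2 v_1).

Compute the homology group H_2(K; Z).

Order the vertices as v_0 < v_1 < v_2 < v_3 < v_4. Listing each simplex with vertices in this order, K has dimension 2 with simplices:

  0-simplices (5): [v_0], [v_1], [v_2], [v_3], [v_4]
  1-simplices (10): [v_0,v_1], [v_0,v_2], [v_0,v_3], [v_0,v_4], [v_1,v_2], [v_1,v_3], [v_1,v_4], [v_2,v_3], [v_2,v_4], [v_3,v_4]
  2-simplices (5): [v_0,v_1,v_2], [v_0,v_2,v_3], [v_0,v_3,v_4], [v_1,v_2,v_4], [v_1,v_3,v_4]

giving chain groups C_0 ≅ Z^5, C_1 ≅ Z^10, C_2 ≅ Z^5.

∂_1: C_1 → C_0 is given by ∂[p,q] = [q] − [p].
As a 5×10 matrix over Z this has rank 4, with invariant factors (1,1,1,1).

Boundary ∂_2: C_2 → C_1 sends each 2-simplex [p,q,r] to [q,r] − [p,r] + [p,q]. For instance
  ∂[v_0,v_2,v_3] = [v_2,v_3] − [v_0,v_3] + [v_0,v_2],
  ∂[v_0,v_1,v_2] = [v_1,v_2] − [v_0,v_2] + [v_0,v_1].
As a 10×5 matrix over Z this has rank 5, with invariant factors (1,1,1,1,1).

From H_k ≅ ker(∂_k) / im(∂_{k+1}) we obtain:

  H_2: rank ker ∂_2 − rank ∂_3 = (5 − 5) − 0 = 0, and there is no ∂_3, so H_2 = 0.

H_2 ≅ 0.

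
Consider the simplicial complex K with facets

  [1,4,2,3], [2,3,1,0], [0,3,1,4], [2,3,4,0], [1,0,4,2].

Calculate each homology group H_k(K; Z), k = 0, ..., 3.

H_0 ≅ Z,  H_1 = 0,  H_2 = 0,  H_3 ≅ Z.

Order the vertices as 0 < 1 < 2 < 3 < 4. Listing each simplex with vertices in this order, K has dimension 3 with simplices:

  0-simplices (5): [0], [1], [2], [3], [4]
  1-simplices (10): [0,1], [0,2], [0,3], [0,4], [1,2], [1,3], [1,4], [2,3], [2,4], [3,4]
  2-simplices (10): [0,1,2], [0,1,3], [0,1,4], [0,2,3], [0,2,4], [0,3,4], [1,2,3], [1,2,4], [1,3,4], [2,3,4]
  3-simplices (5): [0,1,2,3], [0,1,2,4], [0,1,3,4], [0,2,3,4], [1,2,3,4]

Hence C_0 ≅ Z^5, C_1 ≅ Z^10, C_2 ≅ Z^10, C_3 ≅ Z^5.

Boundary ∂_1: C_1 → C_0 maps an edge to its endpoints' difference, ∂[p,q] = q − p. For instance
  ∂[0,2] = [2] − [0].
This gives a 5×10 integer matrix of rank 4; reducing to Smith normal form yields diagonal entries (1,1,1,1).

The boundary map ∂_2: C_2 → C_1 maps a triangle to the signed sum of its edges. For instance
  ∂[0,3,4] = [3,4] − [0,4] + [0,3],
  ∂[0,1,3] = [1,3] − [0,3] + [0,1].
The 10×10 boundary matrix has rank 6 and Smith normal form diag(1,1,1,1,1,1).

Boundary ∂_3: C_3 → C_2 sends each 3-simplex σ to the alternating sum Σ_i (−1)^i (σ with its i-th vertex removed). For instance
  ∂[0,1,3,4] = [1,3,4] − [0,3,4] + [0,1,4] − [0,1,3],
  ∂[0,2,3,4] = [2,3,4] − [0,3,4] + [0,2,4] − [0,2,3].
The resulting 10×5 matrix has rank 4, and its Smith normal form has invariant factors (1,1,1,1).

Now H_k = ker ∂_k / im ∂_{k+1}, so:

  H_0: rank C_0 − rank ∂_1 = 5 − 4 = 1, and the invariant factors of ∂_1 are all 1, so H_0 ≅ Z.
  H_1: rank ker ∂_1 − rank ∂_2 = (10 − 4) − 6 = 0, and the invariant factors of ∂_2 are all 1, so H_1 ≅ 0.
  H_2: rank ker ∂_2 − rank ∂_3 = (10 − 6) − 4 = 0, and the invariant factors of ∂_3 are all 1, so H_2 ≅ 0.
  H_3: rank ker ∂_3 − rank ∂_4 = (5 − 4) − 0 = 1, and there is no ∂_4, so H_3 ≅ Z.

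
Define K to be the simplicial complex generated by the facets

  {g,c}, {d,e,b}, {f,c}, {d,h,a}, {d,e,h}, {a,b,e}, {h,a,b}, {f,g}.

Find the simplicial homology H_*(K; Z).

H_0 = Z^2,  H_1 = Z^2,  H_2 = 0.

Order the vertices as a < b < c < d < e < f < g < h. Listing each simplex with vertices in this order, K has dimension 2 with simplices:

  0-simplices (8): a, b, c, d, e, f, g, h
  1-simplices (13): ab, ad, ae, ah, bd, be, bh, cf, cg, de, dh, eh, fg
  2-simplices (5): abe, abh, adh, bde, deh

Hence C_0 ≅ Z^8, C_1 ≅ Z^13, C_2 ≅ Z^5.

Boundary ∂_1: C_1 → C_0 is given by ∂[p,q] = [q] − [p].
The 8×13 boundary matrix has rank 6 and Smith normal form diag(1,1,1,1,1,1).

The boundary map ∂_2: C_2 → C_1 acts by ∂[p,q,r] = [q,r] − [p,r] + [p,q]. For instance
  ∂adh = dh − ah + ad,
  ∂abh = bh − ah + ab.
The 13×5 boundary matrix has rank 5 and Smith normal form diag(1,1,1,1,1).

Computing H_k = (kernel of ∂_k) / (image of ∂_{k+1}):

  H_0: rank C_0 − rank ∂_1 = 8 − 6 = 2, and the invariant factors of ∂_1 are all 1, so H_0 ≅ Z^2.
  H_1: rank ker ∂_1 − rank ∂_2 = (13 − 6) − 5 = 2, and the invariant factors of ∂_2 are all 1, so H_1 ≅ Z^2.
  H_2: rank ker ∂_2 − rank ∂_3 = (5 − 5) − 0 = 0, and there is no ∂_3, so H_2 ≅ 0.

(K is a triangulation of the disjoint union of the Möbius band and the circle S^1.)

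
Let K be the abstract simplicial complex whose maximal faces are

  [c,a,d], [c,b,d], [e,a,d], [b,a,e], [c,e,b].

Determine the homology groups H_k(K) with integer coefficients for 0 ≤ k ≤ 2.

H_0 = Z,  H_1 = Z,  H_2 = 0.

Order the vertices as a < b < c < d < e. Listing each simplex with vertices in this order, K has dimension 2 with simplices:

  0-simplices (5): a, b, c, d, e
  1-simplices (10): ab, ac, ad, ae, bc, bd, be, cd, ce, de
  2-simplices (5): abe, acd, ade, bcd, bce

giving chain groups C_0 ≅ Z^5, C_1 ≅ Z^10, C_2 ≅ Z^5.

Boundary ∂_1: C_1 → C_0 sends each edge [p,q] (with p < q) to q − p.
As a 5×10 matrix over Z this has rank 4, with invariant factors (1,1,1,1).

The boundary map ∂_2: C_2 → C_1 sends each 2-simplex [p,q,r] to [q,r] − [p,r] + [p,q]. For instance
  ∂acd = cd − ad + ac,
  ∂bcd = cd − bd + bc.
The resulting 10×5 matrix has rank 5, and its Smith normal form has invariant factors (1,1,1,1,1).

Computing H_k = (kernel of ∂_k) / (image of ∂_{k+1}):

  H_0: rank C_0 − rank ∂_1 = 5 − 4 = 1, and the invariant factors of ∂_1 are all 1, so H_0 = Z.
  H_1: rank ker ∂_1 − rank ∂_2 = (10 − 4) − 5 = 1, and the invariant factors of ∂_2 are all 1, so H_1 = Z.
  H_2: rank ker ∂_2 − rank ∂_3 = (5 − 5) − 0 = 0, and there is no ∂_3, so H_2 = 0.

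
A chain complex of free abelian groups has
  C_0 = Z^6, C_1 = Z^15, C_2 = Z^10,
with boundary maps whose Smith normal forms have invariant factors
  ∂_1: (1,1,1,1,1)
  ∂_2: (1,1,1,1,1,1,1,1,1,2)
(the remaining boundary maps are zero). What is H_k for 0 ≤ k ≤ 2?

H_0 = Z,  H_1 = Z_2,  H_2 = 0.

H_0: b_0 = 6 − 0 − 5 = 1; torsion from ∂_1 factors > 1: none. So H_0 = Z.
H_1: b_1 = 15 − 5 − 10 = 0; torsion from ∂_2 factors > 1: [2]. So H_1 = Z_2.
H_2: b_2 = 10 − 10 − 0 = 0; torsion from ∂_3 factors > 1: none. So H_2 = 0.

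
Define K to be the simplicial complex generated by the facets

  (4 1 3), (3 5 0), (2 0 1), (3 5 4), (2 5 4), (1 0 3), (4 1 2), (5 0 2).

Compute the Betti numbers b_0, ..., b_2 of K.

b_0 = 1, b_1 = 0, b_2 = 1.

Fix the vertex order 0 < 1 < 2 < 3 < 4 < 5 and write every simplex with vertices in increasing order. Then dim K = 2 and the simplices of K are:

  0-simplices (6): [0], [1], [2], [3], [4], [5]
  1-simplices (12): [0,1], [0,2], [0,3], [0,5], [1,2], [1,3], [1,4], [2,4], [2,5], [3,4], [3,5], [4,5]
  2-simplices (8): [0,1,2], [0,1,3], [0,2,5], [0,3,5], [1,2,4], [1,3,4], [2,4,5], [3,4,5]

so the chain groups are C_0 ≅ Z^6, C_1 ≅ Z^12, C_2 ≅ Z^8.

Boundary ∂_1: C_1 → C_0 sends each edge [p,q] (with p < q) to q − p. For instance
  ∂[0,3] = [3] − [0].
The 6×12 boundary matrix has rank 5 and Smith normal form diag(1,1,1,1,1).

Boundary ∂_2: C_2 → C_1 acts by ∂[p,q,r] = [q,r] − [p,r] + [p,q]. For instance
  ∂[3,4,5] = [4,5] − [3,5] + [3,4],
  ∂[0,2,5] = [2,5] − [0,5] + [0,2].
The resulting 12×8 matrix has rank 7, and its Smith normal form has invariant factors (1,1,1,1,1,1,1).

From H_k ≅ ker(∂_k) / im(∂_{k+1}) we obtain:

  H_0: rank C_0 − rank ∂_1 = 6 − 5 = 1, and the invariant factors of ∂_1 are all 1, so H_0 ≅ Z.
  H_1: rank ker ∂_1 − rank ∂_2 = (12 − 5) − 7 = 0, and the invariant factors of ∂_2 are all 1, so H_1 ≅ 0.
  H_2: rank ker ∂_2 − rank ∂_3 = (8 − 7) − 0 = 1, and there is no ∂_3, so H_2 ≅ Z.

Hence the Betti numbers are b_0 = 1, b_1 = 0, b_2 = 1.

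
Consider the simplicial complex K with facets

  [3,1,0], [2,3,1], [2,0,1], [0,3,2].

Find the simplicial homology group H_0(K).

H_0 = Z.

We work with the vertex ordering 0 < 1 < 2 < 3. The simplices of K, each written with vertices in increasing order, are:

  0-simplices (4): [0], [1], [2], [3]
  1-simplices (6): [0,1], [0,2], [0,3], [1,2], [1,3], [2,3]
  2-simplices (4): [0,1,2], [0,1,3], [0,2,3], [1,2,3]

Hence C_0 ≅ Z^4, C_1 ≅ Z^6, C_2 ≅ Z^4.

The boundary map ∂_1: C_1 → C_0 is given by ∂[p,q] = [q] − [p]. For instance
  ∂[0,1] = [1] − [0].
As a 4×6 matrix over Z this has rank 3, with invariant factors (1,1,1).

∂_2: C_2 → C_1 maps a triangle to the signed sum of its edges. For instance
  ∂[0,1,3] = [1,3] − [0,3] + [0,1],
  ∂[1,2,3] = [2,3] − [1,3] + [1,2].
This gives a 6×4 integer matrix of rank 3; reducing to Smith normal form yields diagonal entries (1,1,1).

From H_k ≅ ker(∂_k) / im(∂_{k+1}) we obtain:

  H_0: rank C_0 − rank ∂_1 = 4 − 3 = 1, and the invariant factors of ∂_1 are all 1, so H_0 = Z.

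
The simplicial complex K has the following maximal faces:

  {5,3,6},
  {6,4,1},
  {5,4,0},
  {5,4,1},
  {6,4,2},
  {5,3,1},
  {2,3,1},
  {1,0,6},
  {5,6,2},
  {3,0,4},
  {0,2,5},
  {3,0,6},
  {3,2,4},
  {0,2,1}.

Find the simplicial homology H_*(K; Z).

H_0 = Z,  H_1 = Z^2,  H_2 = Z.

Order the vertices as 0 < 1 < 2 < 3 < 4 < 5 < 6. Listing each simplex with vertices in this order, K has dimension 2 with simplices:

  0-simplices (7): [0], [1], [2], [3], [4], [5], [6]
  1-simplices (21): [0,1], [0,2], [0,3], [0,4], [0,5], [0,6], [1,2], [1,3], [1,4], [1,5], [1,6], [2,3], [2,4], [2,5], [2,6], [3,4], [3,5], [3,6], [4,5], [4,6], [5,6]
  2-simplices (14): [0,1,2], [0,1,6], [0,2,5], [0,3,4], [0,3,6], [0,4,5], [1,2,3], [1,3,5], [1,4,5], [1,4,6], [2,3,4], [2,4,6], [2,5,6], [3,5,6]

giving chain groups C_0 ≅ Z^7, C_1 ≅ Z^21, C_2 ≅ Z^14.

∂_1: C_1 → C_0 sends each edge [p,q] (with p < q) to q − p.
The 7×21 boundary matrix has rank 6 and Smith normal form diag(1,1,1,1,1,1).

The boundary map ∂_2: C_2 → C_1 sends each 2-simplex [p,q,r] to [q,r] − [p,r] + [p,q]. For instance
  ∂[0,1,6] = [1,6] − [0,6] + [0,1],
  ∂[2,3,4] = [3,4] − [2,4] + [2,3].
As a 21×14 matrix over Z this has rank 13, with invariant factors (1,1,1,1,1,1,1,1,1,1,1,1,1).

Now H_k = ker ∂_k / im ∂_{k+1}, so:

  H_0: rank C_0 − rank ∂_1 = 7 − 6 = 1, and the invariant factors of ∂_1 are all 1, so H_0 = Z.
  H_1: rank ker ∂_1 − rank ∂_2 = (21 − 6) − 13 = 2, and the invariant factors of ∂_2 are all 1, so H_1 = Z^2.
  H_2: rank ker ∂_2 − rank ∂_3 = (14 − 13) − 0 = 1, and there is no ∂_3, so H_2 = Z.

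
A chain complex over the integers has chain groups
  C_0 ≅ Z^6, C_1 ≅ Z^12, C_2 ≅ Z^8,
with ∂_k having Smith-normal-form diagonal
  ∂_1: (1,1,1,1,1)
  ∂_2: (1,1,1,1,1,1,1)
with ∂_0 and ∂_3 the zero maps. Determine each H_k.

H_0: b_0 = 6 − 0 − 5 = 1; torsion from ∂_1 factors > 1: none. So H_0 ≅ Z.
H_1: b_1 = 12 − 5 − 7 = 0; torsion from ∂_2 factors > 1: none. So H_1 ≅ 0.
H_2: b_2 = 8 − 7 − 0 = 1; torsion from ∂_3 factors > 1: none. So H_2 ≅ Z.

H_0 ≅ Z,  H_1 = 0,  H_2 ≅ Z.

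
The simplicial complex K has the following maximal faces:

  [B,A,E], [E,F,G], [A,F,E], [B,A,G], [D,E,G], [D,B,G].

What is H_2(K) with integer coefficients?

H_2 ≅ 0.

Order the vertices as A < B < D < E < F < G. Listing each simplex with vertices in this order, K has dimension 2 with simplices:

  0-simplices (6): A, B, D, E, F, G
  1-simplices (12): AB, AE, AF, AG, BD, BE, BG, DE, DG, EF, EG, FG
  2-simplices (6): ABE, ABG, AEF, BDG, DEG, EFG

so the chain groups are C_0 ≅ Z^6, C_1 ≅ Z^12, C_2 ≅ Z^6.

∂_1: C_1 → C_0 sends each edge [p,q] (with p < q) to q − p. For instance
  ∂DG = G − D.
As a 6×12 matrix over Z this has rank 5, with invariant factors (1,1,1,1,1).

The boundary map ∂_2: C_2 → C_1 maps a triangle to the signed sum of its edges. For instance
  ∂ABE = BE − AE + AB,
  ∂DEG = EG − DG + DE.
This gives a 12×6 integer matrix of rank 6; reducing to Smith normal form yields diagonal entries (1,1,1,1,1,1).

Now H_k = ker ∂_k / im ∂_{k+1}, so:

  H_2: rank ker ∂_2 − rank ∂_3 = (6 − 6) − 0 = 0, and there is no ∂_3, so H_2 = 0.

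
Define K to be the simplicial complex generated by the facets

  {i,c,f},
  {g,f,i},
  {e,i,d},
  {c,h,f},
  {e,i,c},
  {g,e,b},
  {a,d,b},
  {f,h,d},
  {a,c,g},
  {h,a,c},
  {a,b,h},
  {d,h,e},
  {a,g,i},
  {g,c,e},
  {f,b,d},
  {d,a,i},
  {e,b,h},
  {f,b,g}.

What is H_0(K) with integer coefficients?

We work with the vertex ordering a < b < c < d < e < f < g < h < i. The simplices of K, each written with vertices in increasing order, are:

  0-simplices (9): a, b, c, d, e, f, g, h, i
  1-simplices (27): ab, ac, ad, ag, ah, ai, bd, be, bf, bg, bh, ce, cf, cg, ch, ci, de, df, dh, di, eg, eh, ei, fg, fh, fi, gi
  2-simplices (18): abd, abh, acg, ach, adi, agi, bdf, beg, beh, bfg, ceg, cei, cfh, cfi, deh, dei, dfh, fgi

Hence C_0 ≅ Z^9, C_1 ≅ Z^27, C_2 ≅ Z^18.

∂_1: C_1 → C_0 is given by ∂[p,q] = [q] − [p]. For instance
  ∂dh = h − d.
The 9×27 boundary matrix has rank 8 and Smith normal form diag(1,1,1,1,1,1,1,1).

Boundary ∂_2: C_2 → C_1 acts by ∂[p,q,r] = [q,r] − [p,r] + [p,q]. For instance
  ∂dei = ei − di + de,
  ∂abh = bh − ah + ab.
The 27×18 boundary matrix has rank 18 and Smith normal form diag(1,1,1,1,1,1,1,1,1,1,1,1,1,1,1,1,1,2).

Now H_k = ker ∂_k / im ∂_{k+1}, so:

  H_0: rank C_0 − rank ∂_1 = 9 − 8 = 1, and the invariant factors of ∂_1 are all 1, so H_0 ≅ Z.

(K is a triangulation of the Klein bottle.)

H_0 ≅ Z.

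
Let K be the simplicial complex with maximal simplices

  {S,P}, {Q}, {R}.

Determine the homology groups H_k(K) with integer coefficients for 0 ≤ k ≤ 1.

We work with the vertex ordering P < Q < R < S. The simplices of K, each written with vertices in increasing order, are:

  0-simplices (4): P, Q, R, S
  1-simplices (1): PS

giving chain groups C_0 ≅ Z^4, C_1 ≅ Z^1.

∂_1: C_1 → C_0 maps an edge to its endpoints' difference, ∂[p,q] = q − p. For instance
  ∂PS = S − P.
The 4×1 boundary matrix has rank 1 and Smith normal form diag(1).

From H_k ≅ ker(∂_k) / im(∂_{k+1}) we obtain:

  H_0: rank C_0 − rank ∂_1 = 4 − 1 = 3, and the invariant factors of ∂_1 are all 1, so H_0 ≅ Z^3.
  H_1: rank ker ∂_1 − rank ∂_2 = (1 − 1) − 0 = 0, and there is no ∂_2, so H_1 ≅ 0.

(K is a triangulation of the disjoint union of a set of 2 points and the 1-simplex.)

H_0 ≅ Z^3,  H_1 = 0.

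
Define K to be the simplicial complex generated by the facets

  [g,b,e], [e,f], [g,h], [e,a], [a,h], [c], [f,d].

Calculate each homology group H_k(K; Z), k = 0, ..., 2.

Order the vertices as a < b < c < d < e < f < g < h. Listing each simplex with vertices in this order, K has dimension 2 with simplices:

  0-simplices (8): a, b, c, d, e, f, g, h
  1-simplices (8): ae, ah, be, bg, df, ef, eg, gh
  2-simplices (1): beg

Hence C_0 ≅ Z^8, C_1 ≅ Z^8, C_2 ≅ Z^1.

The boundary map ∂_1: C_1 → C_0 sends each edge [p,q] (with p < q) to q − p.
This gives a 8×8 integer matrix of rank 6; reducing to Smith normal form yields diagonal entries (1,1,1,1,1,1).

The boundary map ∂_2: C_2 → C_1 sends each 2-simplex [p,q,r] to [q,r] − [p,r] + [p,q]. For instance
  ∂beg = eg − bg + be.
The resulting 8×1 matrix has rank 1, and its Smith normal form has invariant factors (1).

From H_k ≅ ker(∂_k) / im(∂_{k+1}) we obtain:

  H_0: rank C_0 − rank ∂_1 = 8 − 6 = 2, and the invariant factors of ∂_1 are all 1, so H_0 = Z^2.
  H_1: rank ker ∂_1 − rank ∂_2 = (8 − 6) − 1 = 1, and the invariant factors of ∂_2 are all 1, so H_1 = Z.
  H_2: rank ker ∂_2 − rank ∂_3 = (1 − 1) − 0 = 0, and there is no ∂_3, so H_2 = 0.

H_0 = Z^2,  H_1 = Z,  H_2 = 0.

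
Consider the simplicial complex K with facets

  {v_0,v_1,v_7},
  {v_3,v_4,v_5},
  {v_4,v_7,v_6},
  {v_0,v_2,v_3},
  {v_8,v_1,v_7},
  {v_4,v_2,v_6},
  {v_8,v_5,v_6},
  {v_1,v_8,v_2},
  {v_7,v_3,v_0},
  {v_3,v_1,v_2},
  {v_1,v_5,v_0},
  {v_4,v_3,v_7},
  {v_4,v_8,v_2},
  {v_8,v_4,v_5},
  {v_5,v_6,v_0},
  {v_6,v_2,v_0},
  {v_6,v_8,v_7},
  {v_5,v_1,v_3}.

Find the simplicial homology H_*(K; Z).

Fix the vertex order v_0 < v_1 < v_2 < v_3 < v_4 < v_5 < v_6 < v_7 < v_8 and write every simplex with vertices in increasing order. Then dim K = 2 and the simplices of K are:

  0-simplices (9): [v_0], [v_1], [v_2], [v_3], [v_4], [v_5], [v_6], [v_7], [v_8]
  1-simplices (27): (27 of them)
  2-simplices (18): (18 of them)

so the chain groups are C_0 ≅ Z^9, C_1 ≅ Z^27, C_2 ≅ Z^18.

Boundary ∂_1: C_1 → C_0 is given by ∂[p,q] = [q] − [p]. For instance
  ∂[v_0,v_2] = [v_2] − [v_0].
As a 9×27 matrix over Z this has rank 8, with invariant factors (1,1,1,1,1,1,1,1).

The boundary map ∂_2: C_2 → C_1 sends each 2-simplex [p,q,r] to [q,r] − [p,r] + [p,q]. For instance
  ∂[v_0,v_1,v_5] = [v_1,v_5] − [v_0,v_5] + [v_0,v_1],
  ∂[v_4,v_5,v_8] = [v_5,v_8] − [v_4,v_8] + [v_4,v_5].
The 27×18 boundary matrix has rank 18 and Smith normal form diag(1,1,1,1,1,1,1,1,1,1,1,1,1,1,1,1,1,2).

Computing H_k = (kernel of ∂_k) / (image of ∂_{k+1}):

  H_0: rank C_0 − rank ∂_1 = 9 − 8 = 1, and the invariant factors of ∂_1 are all 1, so H_0 ≅ Z.
  H_1: rank ker ∂_1 − rank ∂_2 = (27 − 8) − 18 = 1, and ∂_2 has invariant factor 2 > 1, so H_1 ≅ Z × Z/2.
  H_2: rank ker ∂_2 − rank ∂_3 = (18 − 18) − 0 = 0, and there is no ∂_3, so H_2 ≅ 0.

As a check, the Euler characteristic is 9 − 27 + 18 = 0, which agrees with 1 − 1 + 0 = 0.
(K is a triangulation of the Klein bottle.)

H_0 ≅ Z,  H_1 ≅ Z × Z/2,  H_2 = 0.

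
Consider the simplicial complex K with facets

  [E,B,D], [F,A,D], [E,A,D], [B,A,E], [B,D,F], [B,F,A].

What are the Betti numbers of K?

K has 5 vertices, 9 edges, 6 triangles.
rank ∂_0 = 0, rank ∂_1 = 4 ⇒ b_0 = 5 − 0 − 4 = 1; all invariant factors of ∂_1 are 1 so no torsion. So H_0 ≅ Z.
rank ∂_1 = 4, rank ∂_2 = 5 ⇒ b_1 = 9 − 4 − 5 = 0; all invariant factors of ∂_2 are 1 so no torsion. So H_1 ≅ 0.
rank ∂_2 = 5, rank ∂_3 = 0 ⇒ b_2 = 6 − 5 − 0 = 1. So H_2 ≅ Z.

b_0 = 1, b_1 = 0, b_2 = 1.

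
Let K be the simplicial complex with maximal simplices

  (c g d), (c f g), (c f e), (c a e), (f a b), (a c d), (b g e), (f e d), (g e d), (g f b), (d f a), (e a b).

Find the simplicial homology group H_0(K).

Take the total order a < b < c < d < e < f < g on the vertex set. Then K (dimension 2) consists of the simplices:

  0-simplices (7): a, b, c, d, e, f, g
  1-simplices (18): ab, ac, ad, ae, af, be, bf, bg, cd, ce, cf, cg, de, df, dg, ef, eg, fg
  2-simplices (12): abe, abf, acd, ace, adf, beg, bfg, cdg, cef, cfg, def, deg

giving chain groups C_0 ≅ Z^7, C_1 ≅ Z^18, C_2 ≅ Z^12.

∂_1: C_1 → C_0 sends each edge [p,q] (with p < q) to q − p. For instance
  ∂af = f − a.
This gives a 7×18 integer matrix of rank 6; reducing to Smith normal form yields diagonal entries (1,1,1,1,1,1).

The boundary map ∂_2: C_2 → C_1 maps a triangle to the signed sum of its edges. For instance
  ∂abf = bf − af + ab,
  ∂bfg = fg − bg + bf.
As a 18×12 matrix over Z this has rank 12, with invariant factors (1,1,1,1,1,1,1,1,1,1,1,2).

Computing H_k = (kernel of ∂_k) / (image of ∂_{k+1}):

  H_0: rank C_0 − rank ∂_1 = 7 − 6 = 1, and the invariant factors of ∂_1 are all 1, so H_0 = Z.

H_0 = Z.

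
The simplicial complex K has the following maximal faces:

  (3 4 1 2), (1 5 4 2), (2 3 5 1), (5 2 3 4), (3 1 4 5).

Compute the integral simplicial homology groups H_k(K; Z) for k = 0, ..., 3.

K has 5 vertices, 10 edges, 10 triangles, 5 3-simplices.
rank ∂_0 = 0, rank ∂_1 = 4 ⇒ b_0 = 5 − 0 − 4 = 1; all invariant factors of ∂_1 are 1 so no torsion. So H_0 ≅ Z.
rank ∂_1 = 4, rank ∂_2 = 6 ⇒ b_1 = 10 − 4 − 6 = 0; all invariant factors of ∂_2 are 1 so no torsion. So H_1 ≅ 0.
rank ∂_2 = 6, rank ∂_3 = 4 ⇒ b_2 = 10 − 6 − 4 = 0; all invariant factors of ∂_3 are 1 so no torsion. So H_2 ≅ 0.
rank ∂_3 = 4, rank ∂_4 = 0 ⇒ b_3 = 5 − 4 − 0 = 1. So H_3 ≅ Z.

H_0 ≅ Z,  H_1 = 0,  H_2 = 0,  H_3 ≅ Z.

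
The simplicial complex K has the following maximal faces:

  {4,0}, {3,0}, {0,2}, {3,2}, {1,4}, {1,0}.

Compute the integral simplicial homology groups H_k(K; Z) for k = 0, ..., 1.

K has 5 vertices, 6 edges.
rank ∂_0 = 0, rank ∂_1 = 4 ⇒ b_0 = 5 − 0 − 4 = 1; all invariant factors of ∂_1 are 1 so no torsion. So H_0 = Z.
rank ∂_1 = 4, rank ∂_2 = 0 ⇒ b_1 = 6 − 4 − 0 = 2. So H_1 = Z^2.

H_0 ≅ Z,  H_1 ≅ Z^2.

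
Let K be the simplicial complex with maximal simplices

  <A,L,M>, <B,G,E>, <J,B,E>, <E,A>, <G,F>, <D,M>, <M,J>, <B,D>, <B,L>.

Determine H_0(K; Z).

We work with the vertex ordering A < B < D < E < F < G < J < L < M. The simplices of K, each written with vertices in increasing order, are:

  0-simplices (9): A, B, D, E, F, G, J, L, M
  1-simplices (14): AE, AL, AM, BD, BE, BG, BJ, BL, DM, EG, EJ, FG, JM, LM
  2-simplices (3): ALM, BEG, BEJ

so the chain groups are C_0 ≅ Z^9, C_1 ≅ Z^14, C_2 ≅ Z^3.

The boundary map ∂_1: C_1 → C_0 sends each edge [p,q] (with p < q) to q − p. For instance
  ∂LM = M − L.
As a 9×14 matrix over Z this has rank 8, with invariant factors (1,1,1,1,1,1,1,1).

Boundary ∂_2: C_2 → C_1 acts by ∂[p,q,r] = [q,r] − [p,r] + [p,q]. For instance
  ∂ALM = LM − AM + AL,
  ∂BEG = EG − BG + BE.
The 14×3 boundary matrix has rank 3 and Smith normal form diag(1,1,1).

Now H_k = ker ∂_k / im ∂_{k+1}, so:

  H_0: rank C_0 − rank ∂_1 = 9 − 8 = 1, and the invariant factors of ∂_1 are all 1, so H_0 = Z.

H_0 = Z.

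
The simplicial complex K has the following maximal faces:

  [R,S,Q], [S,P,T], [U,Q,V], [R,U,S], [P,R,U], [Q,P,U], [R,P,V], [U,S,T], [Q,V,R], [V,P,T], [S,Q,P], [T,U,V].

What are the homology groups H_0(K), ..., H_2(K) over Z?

K has 7 vertices, 18 edges, 12 triangles.
rank ∂_0 = 0, rank ∂_1 = 6 ⇒ b_0 = 7 − 0 − 6 = 1; all invariant factors of ∂_1 are 1 so no torsion. So H_0 = Z.
rank ∂_1 = 6, rank ∂_2 = 12 ⇒ b_1 = 18 − 6 − 12 = 0; ∂_2 has invariant factor(s) [2] giving torsion. So H_1 = Z/2.
rank ∂_2 = 12, rank ∂_3 = 0 ⇒ b_2 = 12 − 12 − 0 = 0. So H_2 = 0.

H_0 = Z,  H_1 = Z/2,  H_2 = 0.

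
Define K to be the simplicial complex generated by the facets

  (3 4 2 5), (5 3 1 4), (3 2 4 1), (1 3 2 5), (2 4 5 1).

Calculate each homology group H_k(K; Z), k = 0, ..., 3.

H_0 ≅ Z,  H_1 = 0,  H_2 = 0,  H_3 ≅ Z.

We work with the vertex ordering 1 < 2 < 3 < 4 < 5. The simplices of K, each written with vertices in increasing order, are:

  0-simplices (5): [1], [2], [3], [4], [5]
  1-simplices (10): [1,2], [1,3], [1,4], [1,5], [2,3], [2,4], [2,5], [3,4], [3,5], [4,5]
  2-simplices (10): [1,2,3], [1,2,4], [1,2,5], [1,3,4], [1,3,5], [1,4,5], [2,3,4], [2,3,5], [2,4,5], [3,4,5]
  3-simplices (5): [1,2,3,4], [1,2,3,5], [1,2,4,5], [1,3,4,5], [2,3,4,5]

giving chain groups C_0 ≅ Z^5, C_1 ≅ Z^10, C_2 ≅ Z^10, C_3 ≅ Z^5.

Boundary ∂_1: C_1 → C_0 is given by ∂[p,q] = [q] − [p]. For instance
  ∂[4,5] = [5] − [4].
The 5×10 boundary matrix has rank 4 and Smith normal form diag(1,1,1,1).

Boundary ∂_2: C_2 → C_1 acts by ∂[p,q,r] = [q,r] − [p,r] + [p,q]. For instance
  ∂[1,3,4] = [3,4] − [1,4] + [1,3],
  ∂[2,3,4] = [3,4] − [2,4] + [2,3].
The resulting 10×10 matrix has rank 6, and its Smith normal form has invariant factors (1,1,1,1,1,1).

The boundary map ∂_3: C_3 → C_2 sends each 3-simplex σ to the alternating sum Σ_i (−1)^i (σ with its i-th vertex removed). For instance
  ∂[1,2,4,5] = [2,4,5] − [1,4,5] + [1,2,5] − [1,2,4],
  ∂[1,2,3,4] = [2,3,4] − [1,3,4] + [1,2,4] − [1,2,3].
This gives a 10×5 integer matrix of rank 4; reducing to Smith normal form yields diagonal entries (1,1,1,1).

Reading off H_k = ker ∂_k / im ∂_{k+1}:

  H_0: rank C_0 − rank ∂_1 = 5 − 4 = 1, and the invariant factors of ∂_1 are all 1, so H_0 = Z.
  H_1: rank ker ∂_1 − rank ∂_2 = (10 − 4) − 6 = 0, and the invariant factors of ∂_2 are all 1, so H_1 = 0.
  H_2: rank ker ∂_2 − rank ∂_3 = (10 − 6) − 4 = 0, and the invariant factors of ∂_3 are all 1, so H_2 = 0.
  H_3: rank ker ∂_3 − rank ∂_4 = (5 − 4) − 0 = 1, and there is no ∂_4, so H_3 = Z.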